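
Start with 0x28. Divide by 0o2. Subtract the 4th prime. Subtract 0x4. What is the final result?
Convert 0x28 (hexadecimal) → 2×16 + 8 = 40 (decimal)
Start: 40
Convert 0o2 (octal) → 2 (decimal)
40 ÷ 2 = 20
Convert the 4th prime (prime index) → 7 (decimal)
20 - 7 = 13
Convert 0x4 (hexadecimal) → 4 (decimal)
13 - 4 = 9
9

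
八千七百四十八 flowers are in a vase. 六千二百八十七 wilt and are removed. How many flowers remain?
Convert 八千七百四十八 (Chinese numeral) → 8×1000 + 7×100 + 4×10 + 8 = 8748 (decimal)
Convert 六千二百八十七 (Chinese numeral) → 6×1000 + 2×100 + 8×10 + 7 = 6287 (decimal)
Compute 8748 - 6287 = 2461
2461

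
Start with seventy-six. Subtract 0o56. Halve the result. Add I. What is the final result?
Convert seventy-six (English words) → 76 (decimal)
Start: 76
Convert 0o56 (octal) → 5×8 + 6 = 46 (decimal)
76 - 46 = 30
30 ÷ 2 = 15
Convert I (Roman numeral) → 1 (decimal)
15 + 1 = 16
16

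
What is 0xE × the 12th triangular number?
Convert 0xE (hexadecimal) → 14 (decimal)
Convert the 12th triangular number (triangular index) → 12×13/2 = 78 (decimal)
Compute 14 × 78 = 1092
1092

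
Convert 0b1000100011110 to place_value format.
Convert 0b1000100011110 (binary) → 4096 + 256 + 16 + 8 + 4 + 2 = 4382 (decimal)
Convert 4382 (decimal) → 4382 = 4×1000 + 3×100 + 8×10 + 2 → 4 thousands, 3 hundreds, 8 tens, 2 ones (place-value notation)
4 thousands, 3 hundreds, 8 tens, 2 ones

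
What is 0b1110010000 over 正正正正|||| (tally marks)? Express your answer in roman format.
Convert 0b1110010000 (binary) → 512 + 256 + 128 + 16 = 912 (decimal)
Convert 正正正正|||| (tally marks) → 5 + 5 + 5 + 5 + 4 = 24 (decimal)
Compute 912 ÷ 24 = 38
Convert 38 (decimal) → 38 = 10 + 10 + 10 + 5 + 1 + 1 + 1 → XXXVIII (Roman numeral)
XXXVIII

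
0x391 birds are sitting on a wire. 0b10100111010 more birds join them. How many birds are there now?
Convert 0x391 (hexadecimal) → 3×256 + 9×16 + 1 = 913 (decimal)
Convert 0b10100111010 (binary) → 1024 + 256 + 32 + 16 + 8 + 2 = 1338 (decimal)
Compute 913 + 1338 = 2251
2251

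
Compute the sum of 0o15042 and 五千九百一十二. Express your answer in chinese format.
Convert 0o15042 (octal) → 1×4096 + 5×512 + 4×8 + 2 = 6690 (decimal)
Convert 五千九百一十二 (Chinese numeral) → 5×1000 + 9×100 + 1×10 + 2 = 5912 (decimal)
Compute 6690 + 5912 = 12602
Convert 12602 (decimal) → 12602 = 1×10000 + 2×1000 + 6×100 + 2 → 一万二千六百零二 (Chinese numeral)
一万二千六百零二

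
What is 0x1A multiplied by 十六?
Convert 0x1A (hexadecimal) → 1×16 + 10 = 26 (decimal)
Convert 十六 (Chinese numeral) → 1×10 + 6 = 16 (decimal)
Compute 26 × 16 = 416
416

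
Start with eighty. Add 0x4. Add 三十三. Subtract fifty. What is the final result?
Convert eighty (English words) → 80 (decimal)
Start: 80
Convert 0x4 (hexadecimal) → 4 (decimal)
80 + 4 = 84
Convert 三十三 (Chinese numeral) → 3×10 + 3 = 33 (decimal)
84 + 33 = 117
Convert fifty (English words) → 50 (decimal)
117 - 50 = 67
67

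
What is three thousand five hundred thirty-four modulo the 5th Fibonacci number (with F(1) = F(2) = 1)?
Convert three thousand five hundred thirty-four (English words) → 3×1000 + 5×100 + 34 = 3534 (decimal)
Convert the 5th Fibonacci number (with F(1) = F(2) = 1) (Fibonacci index) → 1, 1, 2, 3, 5 → 5 (decimal)
Compute 3534 mod 5 = 4
4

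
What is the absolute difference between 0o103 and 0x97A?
Convert 0o103 (octal) → 1×64 + 3 = 67 (decimal)
Convert 0x97A (hexadecimal) → 9×256 + 7×16 + 10 = 2426 (decimal)
Compute |67 - 2426| = 2359
2359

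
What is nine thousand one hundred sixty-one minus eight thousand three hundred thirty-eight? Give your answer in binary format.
Convert nine thousand one hundred sixty-one (English words) → 9×1000 + 1×100 + 61 = 9161 (decimal)
Convert eight thousand three hundred thirty-eight (English words) → 8×1000 + 3×100 + 38 = 8338 (decimal)
Compute 9161 - 8338 = 823
Convert 823 (decimal) → 823 = 512 + 256 + 32 + 16 + 4 + 2 + 1 → 0b1100110111 (binary)
0b1100110111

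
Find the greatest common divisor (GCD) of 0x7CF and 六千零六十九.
Convert 0x7CF (hexadecimal) → 7×256 + 12×16 + 15 = 1999 (decimal)
Convert 六千零六十九 (Chinese numeral) → 6×1000 + 6×10 + 9 = 6069 (decimal)
Compute gcd(1999, 6069) = 1
1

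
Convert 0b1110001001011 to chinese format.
Convert 0b1110001001011 (binary) → 4096 + 2048 + 1024 + 64 + 8 + 2 + 1 = 7243 (decimal)
Convert 7243 (decimal) → 7243 = 7×1000 + 2×100 + 4×10 + 3 → 七千二百四十三 (Chinese numeral)
七千二百四十三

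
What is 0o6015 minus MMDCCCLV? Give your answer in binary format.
Convert 0o6015 (octal) → 6×512 + 1×8 + 5 = 3085 (decimal)
Convert MMDCCCLV (Roman numeral) → 1000 + 1000 + 500 + 100 + 100 + 100 + 50 + 5 = 2855 (decimal)
Compute 3085 - 2855 = 230
Convert 230 (decimal) → 230 = 128 + 64 + 32 + 4 + 2 → 0b11100110 (binary)
0b11100110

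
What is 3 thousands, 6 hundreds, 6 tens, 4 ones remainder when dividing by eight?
Convert 3 thousands, 6 hundreds, 6 tens, 4 ones (place-value notation) → 3×1000 + 6×100 + 6×10 + 4 = 3664 (decimal)
Convert eight (English words) → 8 (decimal)
Compute 3664 mod 8 = 0
0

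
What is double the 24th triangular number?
The 24th triangular number = 24×25/2 = 300
Compute 300 × 2 = 600
600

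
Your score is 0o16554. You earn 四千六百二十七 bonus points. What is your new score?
Convert 0o16554 (octal) → 1×4096 + 6×512 + 5×64 + 5×8 + 4 = 7532 (decimal)
Convert 四千六百二十七 (Chinese numeral) → 4×1000 + 6×100 + 2×10 + 7 = 4627 (decimal)
Compute 7532 + 4627 = 12159
12159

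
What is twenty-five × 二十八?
Convert twenty-five (English words) → 25 (decimal)
Convert 二十八 (Chinese numeral) → 2×10 + 8 = 28 (decimal)
Compute 25 × 28 = 700
700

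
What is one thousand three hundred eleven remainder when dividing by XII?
Convert one thousand three hundred eleven (English words) → 1×1000 + 3×100 + 11 = 1311 (decimal)
Convert XII (Roman numeral) → 10 + 1 + 1 = 12 (decimal)
Compute 1311 mod 12 = 3
3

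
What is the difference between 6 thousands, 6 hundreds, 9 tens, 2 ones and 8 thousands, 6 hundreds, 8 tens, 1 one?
Convert 6 thousands, 6 hundreds, 9 tens, 2 ones (place-value notation) → 6×1000 + 6×100 + 9×10 + 2 = 6692 (decimal)
Convert 8 thousands, 6 hundreds, 8 tens, 1 one (place-value notation) → 8×1000 + 6×100 + 8×10 + 1 = 8681 (decimal)
Difference: |6692 - 8681| = 1989
1989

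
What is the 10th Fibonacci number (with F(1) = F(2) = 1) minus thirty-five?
The 10th Fibonacci number (with F(1) = F(2) = 1): 1, 1, 2, 3, 5, 8, 13, 21, 34, 55 → 55
Convert thirty-five (English words) → 35 (decimal)
Compute 55 - 35 = 20
20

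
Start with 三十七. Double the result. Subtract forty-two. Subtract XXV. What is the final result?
Convert 三十七 (Chinese numeral) → 3×10 + 7 = 37 (decimal)
Start: 37
37 × 2 = 74
Convert forty-two (English words) → 42 (decimal)
74 - 42 = 32
Convert XXV (Roman numeral) → 10 + 10 + 5 = 25 (decimal)
32 - 25 = 7
7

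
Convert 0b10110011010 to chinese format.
Convert 0b10110011010 (binary) → 1024 + 256 + 128 + 16 + 8 + 2 = 1434 (decimal)
Convert 1434 (decimal) → 1434 = 1×1000 + 4×100 + 3×10 + 4 → 一千四百三十四 (Chinese numeral)
一千四百三十四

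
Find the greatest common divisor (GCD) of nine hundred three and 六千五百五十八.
Convert nine hundred three (English words) → 9×100 + 3 = 903 (decimal)
Convert 六千五百五十八 (Chinese numeral) → 6×1000 + 5×100 + 5×10 + 8 = 6558 (decimal)
Compute gcd(903, 6558) = 3
3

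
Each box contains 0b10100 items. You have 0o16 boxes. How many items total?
Convert 0b10100 (binary) → 16 + 4 = 20 (decimal)
Convert 0o16 (octal) → 1×8 + 6 = 14 (decimal)
Compute 20 × 14 = 280
280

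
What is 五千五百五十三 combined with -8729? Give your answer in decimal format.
Convert 五千五百五十三 (Chinese numeral) → 5×1000 + 5×100 + 5×10 + 3 = 5553 (decimal)
Compute 5553 + -8729 = -3176
-3176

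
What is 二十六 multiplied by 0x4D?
Convert 二十六 (Chinese numeral) → 2×10 + 6 = 26 (decimal)
Convert 0x4D (hexadecimal) → 4×16 + 13 = 77 (decimal)
Compute 26 × 77 = 2002
2002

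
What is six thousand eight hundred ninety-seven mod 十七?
Convert six thousand eight hundred ninety-seven (English words) → 6×1000 + 8×100 + 97 = 6897 (decimal)
Convert 十七 (Chinese numeral) → 1×10 + 7 = 17 (decimal)
Compute 6897 mod 17 = 12
12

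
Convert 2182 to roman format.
Convert 2182 (decimal) → 2182 = 1000 + 1000 + 100 + 50 + 10 + 10 + 10 + 1 + 1 → MMCLXXXII (Roman numeral)
MMCLXXXII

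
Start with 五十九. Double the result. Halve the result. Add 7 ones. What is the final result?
Convert 五十九 (Chinese numeral) → 5×10 + 9 = 59 (decimal)
Start: 59
59 × 2 = 118
118 ÷ 2 = 59
Convert 7 ones (place-value notation) → 7 (decimal)
59 + 7 = 66
66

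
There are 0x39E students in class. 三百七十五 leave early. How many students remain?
Convert 0x39E (hexadecimal) → 3×256 + 9×16 + 14 = 926 (decimal)
Convert 三百七十五 (Chinese numeral) → 3×100 + 7×10 + 5 = 375 (decimal)
Compute 926 - 375 = 551
551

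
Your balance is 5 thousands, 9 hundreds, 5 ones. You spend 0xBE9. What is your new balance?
Convert 5 thousands, 9 hundreds, 5 ones (place-value notation) → 5×1000 + 9×100 + 5 = 5905 (decimal)
Convert 0xBE9 (hexadecimal) → 11×256 + 14×16 + 9 = 3049 (decimal)
Compute 5905 - 3049 = 2856
2856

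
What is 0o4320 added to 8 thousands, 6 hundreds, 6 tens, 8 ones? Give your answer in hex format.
Convert 0o4320 (octal) → 4×512 + 3×64 + 2×8 = 2256 (decimal)
Convert 8 thousands, 6 hundreds, 6 tens, 8 ones (place-value notation) → 8×1000 + 6×100 + 6×10 + 8 = 8668 (decimal)
Compute 2256 + 8668 = 10924
Convert 10924 (decimal) → 10924 = 2×4096 + 10×256 + 10×16 + 12 → 0x2AAC (hexadecimal)
0x2AAC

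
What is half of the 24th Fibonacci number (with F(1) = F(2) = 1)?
The 24th Fibonacci number (with F(1) = F(2) = 1) = 46368
Compute 46368 ÷ 2 = 23184
23184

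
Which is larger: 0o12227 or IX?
Convert 0o12227 (octal) → 1×4096 + 2×512 + 2×64 + 2×8 + 7 = 5271 (decimal)
Convert IX (Roman numeral) → 9 (decimal)
Compare 5271 vs 9: larger = 5271
5271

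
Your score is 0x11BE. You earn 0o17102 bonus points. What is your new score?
Convert 0x11BE (hexadecimal) → 1×4096 + 1×256 + 11×16 + 14 = 4542 (decimal)
Convert 0o17102 (octal) → 1×4096 + 7×512 + 1×64 + 2 = 7746 (decimal)
Compute 4542 + 7746 = 12288
12288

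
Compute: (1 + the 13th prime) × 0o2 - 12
Convert the 13th prime (prime index) → 41 (decimal)
Convert 0o2 (octal) → 2 (decimal)
Expression in decimal: (1 + 41) × 2 - 12
Parentheses first: 1 + 41 = 42
Multiply: 42 × 2 = 84
Subtract: 84 - 12 = 72
72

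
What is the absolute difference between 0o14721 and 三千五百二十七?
Convert 0o14721 (octal) → 1×4096 + 4×512 + 7×64 + 2×8 + 1 = 6609 (decimal)
Convert 三千五百二十七 (Chinese numeral) → 3×1000 + 5×100 + 2×10 + 7 = 3527 (decimal)
Compute |6609 - 3527| = 3082
3082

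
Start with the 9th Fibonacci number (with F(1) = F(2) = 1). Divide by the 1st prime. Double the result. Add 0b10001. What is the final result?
Convert the 9th Fibonacci number (with F(1) = F(2) = 1) (Fibonacci index) → 1, 1, 2, 3, 5, 8, 13, 21, 34 → 34 (decimal)
Start: 34
Convert the 1st prime (prime index) → 2 (decimal)
34 ÷ 2 = 17
17 × 2 = 34
Convert 0b10001 (binary) → 16 + 1 = 17 (decimal)
34 + 17 = 51
51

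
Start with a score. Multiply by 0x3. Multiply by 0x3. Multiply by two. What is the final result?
Convert a score (colloquial) → 20 (decimal)
Start: 20
Convert 0x3 (hexadecimal) → 3 (decimal)
20 × 3 = 60
Convert 0x3 (hexadecimal) → 3 (decimal)
60 × 3 = 180
Convert two (English words) → 2 (decimal)
180 × 2 = 360
360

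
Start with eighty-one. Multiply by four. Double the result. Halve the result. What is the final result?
Convert eighty-one (English words) → 81 (decimal)
Start: 81
Convert four (English words) → 4 (decimal)
81 × 4 = 324
324 × 2 = 648
648 ÷ 2 = 324
324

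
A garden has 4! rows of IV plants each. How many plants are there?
Convert IV (Roman numeral) → 4 (decimal)
Convert 4! (factorial) → 24 (decimal)
Compute 4 × 24 = 96
96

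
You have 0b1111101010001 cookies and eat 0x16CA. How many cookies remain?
Convert 0b1111101010001 (binary) → 4096 + 2048 + 1024 + 512 + 256 + 64 + 16 + 1 = 8017 (decimal)
Convert 0x16CA (hexadecimal) → 1×4096 + 6×256 + 12×16 + 10 = 5834 (decimal)
Compute 8017 - 5834 = 2183
2183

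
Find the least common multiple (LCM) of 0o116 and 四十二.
Convert 0o116 (octal) → 1×64 + 1×8 + 6 = 78 (decimal)
Convert 四十二 (Chinese numeral) → 4×10 + 2 = 42 (decimal)
Compute lcm(78, 42) = 546
546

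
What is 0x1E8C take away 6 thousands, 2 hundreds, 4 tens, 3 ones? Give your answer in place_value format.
Convert 0x1E8C (hexadecimal) → 1×4096 + 14×256 + 8×16 + 12 = 7820 (decimal)
Convert 6 thousands, 2 hundreds, 4 tens, 3 ones (place-value notation) → 6×1000 + 2×100 + 4×10 + 3 = 6243 (decimal)
Compute 7820 - 6243 = 1577
Convert 1577 (decimal) → 1577 = 1×1000 + 5×100 + 7×10 + 7 → 1 thousand, 5 hundreds, 7 tens, 7 ones (place-value notation)
1 thousand, 5 hundreds, 7 tens, 7 ones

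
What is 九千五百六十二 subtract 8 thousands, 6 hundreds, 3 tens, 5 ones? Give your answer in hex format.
Convert 九千五百六十二 (Chinese numeral) → 9×1000 + 5×100 + 6×10 + 2 = 9562 (decimal)
Convert 8 thousands, 6 hundreds, 3 tens, 5 ones (place-value notation) → 8×1000 + 6×100 + 3×10 + 5 = 8635 (decimal)
Compute 9562 - 8635 = 927
Convert 927 (decimal) → 927 = 3×256 + 9×16 + 15 → 0x39F (hexadecimal)
0x39F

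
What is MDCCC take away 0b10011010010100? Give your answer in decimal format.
Convert MDCCC (Roman numeral) → 1000 + 500 + 100 + 100 + 100 = 1800 (decimal)
Convert 0b10011010010100 (binary) → 8192 + 1024 + 512 + 128 + 16 + 4 = 9876 (decimal)
Compute 1800 - 9876 = -8076
-8076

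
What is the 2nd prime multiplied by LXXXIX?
Convert the 2nd prime (prime index) → 3 (decimal)
Convert LXXXIX (Roman numeral) → 50 + 10 + 10 + 10 + 9 = 89 (decimal)
Compute 3 × 89 = 267
267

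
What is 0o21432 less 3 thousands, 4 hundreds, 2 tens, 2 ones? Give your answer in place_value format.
Convert 0o21432 (octal) → 2×4096 + 1×512 + 4×64 + 3×8 + 2 = 8986 (decimal)
Convert 3 thousands, 4 hundreds, 2 tens, 2 ones (place-value notation) → 3×1000 + 4×100 + 2×10 + 2 = 3422 (decimal)
Compute 8986 - 3422 = 5564
Convert 5564 (decimal) → 5564 = 5×1000 + 5×100 + 6×10 + 4 → 5 thousands, 5 hundreds, 6 tens, 4 ones (place-value notation)
5 thousands, 5 hundreds, 6 tens, 4 ones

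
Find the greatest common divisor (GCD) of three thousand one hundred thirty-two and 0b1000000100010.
Convert three thousand one hundred thirty-two (English words) → 3×1000 + 1×100 + 32 = 3132 (decimal)
Convert 0b1000000100010 (binary) → 4096 + 32 + 2 = 4130 (decimal)
Compute gcd(3132, 4130) = 2
2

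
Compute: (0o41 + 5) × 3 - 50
Convert 0o41 (octal) → 4×8 + 1 = 33 (decimal)
Expression in decimal: (33 + 5) × 3 - 50
Parentheses first: 33 + 5 = 38
Multiply: 38 × 3 = 114
Subtract: 114 - 50 = 64
64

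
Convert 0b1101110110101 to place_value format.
Convert 0b1101110110101 (binary) → 4096 + 2048 + 512 + 256 + 128 + 32 + 16 + 4 + 1 = 7093 (decimal)
Convert 7093 (decimal) → 7093 = 7×1000 + 9×10 + 3 → 7 thousands, 9 tens, 3 ones (place-value notation)
7 thousands, 9 tens, 3 ones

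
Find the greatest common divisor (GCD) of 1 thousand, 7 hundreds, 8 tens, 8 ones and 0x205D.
Convert 1 thousand, 7 hundreds, 8 tens, 8 ones (place-value notation) → 1×1000 + 7×100 + 8×10 + 8 = 1788 (decimal)
Convert 0x205D (hexadecimal) → 2×4096 + 5×16 + 13 = 8285 (decimal)
Compute gcd(1788, 8285) = 1
1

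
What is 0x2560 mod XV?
Convert 0x2560 (hexadecimal) → 2×4096 + 5×256 + 6×16 = 9568 (decimal)
Convert XV (Roman numeral) → 10 + 5 = 15 (decimal)
Compute 9568 mod 15 = 13
13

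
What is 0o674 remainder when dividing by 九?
Convert 0o674 (octal) → 6×64 + 7×8 + 4 = 444 (decimal)
Convert 九 (Chinese numeral) → 9 (decimal)
Compute 444 mod 9 = 3
3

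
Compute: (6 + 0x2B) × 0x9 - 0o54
Convert 0x2B (hexadecimal) → 2×16 + 11 = 43 (decimal)
Convert 0x9 (hexadecimal) → 9 (decimal)
Convert 0o54 (octal) → 5×8 + 4 = 44 (decimal)
Expression in decimal: (6 + 43) × 9 - 44
Parentheses first: 6 + 43 = 49
Multiply: 49 × 9 = 441
Subtract: 441 - 44 = 397
397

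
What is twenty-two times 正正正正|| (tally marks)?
Convert twenty-two (English words) → 22 (decimal)
Convert 正正正正|| (tally marks) → 5 + 5 + 5 + 5 + 2 = 22 (decimal)
Compute 22 × 22 = 484
484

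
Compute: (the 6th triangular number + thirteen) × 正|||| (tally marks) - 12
Convert the 6th triangular number (triangular index) → 6×7/2 = 21 (decimal)
Convert thirteen (English words) → 13 (decimal)
Convert 正|||| (tally marks) → 5 + 4 = 9 (decimal)
Expression in decimal: (21 + 13) × 9 - 12
Parentheses first: 21 + 13 = 34
Multiply: 34 × 9 = 306
Subtract: 306 - 12 = 294
294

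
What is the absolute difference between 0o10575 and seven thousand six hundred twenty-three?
Convert 0o10575 (octal) → 1×4096 + 5×64 + 7×8 + 5 = 4477 (decimal)
Convert seven thousand six hundred twenty-three (English words) → 7×1000 + 6×100 + 23 = 7623 (decimal)
Compute |4477 - 7623| = 3146
3146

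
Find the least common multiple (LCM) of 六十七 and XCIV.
Convert 六十七 (Chinese numeral) → 6×10 + 7 = 67 (decimal)
Convert XCIV (Roman numeral) → 90 + 4 = 94 (decimal)
Compute lcm(67, 94) = 6298
6298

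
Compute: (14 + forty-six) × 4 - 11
Convert forty-six (English words) → 46 (decimal)
Expression in decimal: (14 + 46) × 4 - 11
Parentheses first: 14 + 46 = 60
Multiply: 60 × 4 = 240
Subtract: 240 - 11 = 229
229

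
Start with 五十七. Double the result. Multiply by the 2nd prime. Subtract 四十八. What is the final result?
Convert 五十七 (Chinese numeral) → 5×10 + 7 = 57 (decimal)
Start: 57
57 × 2 = 114
Convert the 2nd prime (prime index) → 3 (decimal)
114 × 3 = 342
Convert 四十八 (Chinese numeral) → 4×10 + 8 = 48 (decimal)
342 - 48 = 294
294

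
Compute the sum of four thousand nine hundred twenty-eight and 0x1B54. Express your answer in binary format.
Convert four thousand nine hundred twenty-eight (English words) → 4×1000 + 9×100 + 28 = 4928 (decimal)
Convert 0x1B54 (hexadecimal) → 1×4096 + 11×256 + 5×16 + 4 = 6996 (decimal)
Compute 4928 + 6996 = 11924
Convert 11924 (decimal) → 11924 = 8192 + 2048 + 1024 + 512 + 128 + 16 + 4 → 0b10111010010100 (binary)
0b10111010010100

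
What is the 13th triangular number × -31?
Convert the 13th triangular number (triangular index) → 13×14/2 = 91 (decimal)
Compute 91 × -31 = -2821
-2821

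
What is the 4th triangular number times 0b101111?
Convert the 4th triangular number (triangular index) → 4×5/2 = 10 (decimal)
Convert 0b101111 (binary) → 32 + 8 + 4 + 2 + 1 = 47 (decimal)
Compute 10 × 47 = 470
470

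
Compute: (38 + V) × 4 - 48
Convert V (Roman numeral) → 5 (decimal)
Expression in decimal: (38 + 5) × 4 - 48
Parentheses first: 38 + 5 = 43
Multiply: 43 × 4 = 172
Subtract: 172 - 48 = 124
124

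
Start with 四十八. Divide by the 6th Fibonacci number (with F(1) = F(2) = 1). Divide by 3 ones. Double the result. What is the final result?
Convert 四十八 (Chinese numeral) → 4×10 + 8 = 48 (decimal)
Start: 48
Convert the 6th Fibonacci number (with F(1) = F(2) = 1) (Fibonacci index) → 1, 1, 2, 3, 5, 8 → 8 (decimal)
48 ÷ 8 = 6
Convert 3 ones (place-value notation) → 3 (decimal)
6 ÷ 3 = 2
2 × 2 = 4
4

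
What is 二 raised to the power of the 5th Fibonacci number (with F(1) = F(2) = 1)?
Convert 二 (Chinese numeral) → 2 (decimal)
Convert the 5th Fibonacci number (with F(1) = F(2) = 1) (Fibonacci index) → 1, 1, 2, 3, 5 → 5 (decimal)
Compute 2 ^ 5 = 32
32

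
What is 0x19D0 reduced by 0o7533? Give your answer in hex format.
Convert 0x19D0 (hexadecimal) → 1×4096 + 9×256 + 13×16 = 6608 (decimal)
Convert 0o7533 (octal) → 7×512 + 5×64 + 3×8 + 3 = 3931 (decimal)
Compute 6608 - 3931 = 2677
Convert 2677 (decimal) → 2677 = 10×256 + 7×16 + 5 → 0xA75 (hexadecimal)
0xA75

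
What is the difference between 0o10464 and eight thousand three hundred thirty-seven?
Convert 0o10464 (octal) → 1×4096 + 4×64 + 6×8 + 4 = 4404 (decimal)
Convert eight thousand three hundred thirty-seven (English words) → 8×1000 + 3×100 + 37 = 8337 (decimal)
Difference: |4404 - 8337| = 3933
3933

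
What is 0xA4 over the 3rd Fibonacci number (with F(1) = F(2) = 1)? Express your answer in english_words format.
Convert 0xA4 (hexadecimal) → 10×16 + 4 = 164 (decimal)
Convert the 3rd Fibonacci number (with F(1) = F(2) = 1) (Fibonacci index) → 1, 1, 2 → 2 (decimal)
Compute 164 ÷ 2 = 82
Convert 82 (decimal) → eighty-two (English words)
eighty-two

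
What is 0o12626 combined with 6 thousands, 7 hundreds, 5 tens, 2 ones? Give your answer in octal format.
Convert 0o12626 (octal) → 1×4096 + 2×512 + 6×64 + 2×8 + 6 = 5526 (decimal)
Convert 6 thousands, 7 hundreds, 5 tens, 2 ones (place-value notation) → 6×1000 + 7×100 + 5×10 + 2 = 6752 (decimal)
Compute 5526 + 6752 = 12278
Convert 12278 (decimal) → 12278 = 2×4096 + 7×512 + 7×64 + 6×8 + 6 → 0o27766 (octal)
0o27766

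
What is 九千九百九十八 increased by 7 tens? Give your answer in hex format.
Convert 九千九百九十八 (Chinese numeral) → 9×1000 + 9×100 + 9×10 + 8 = 9998 (decimal)
Convert 7 tens (place-value notation) → 7×10 = 70 (decimal)
Compute 9998 + 70 = 10068
Convert 10068 (decimal) → 10068 = 2×4096 + 7×256 + 5×16 + 4 → 0x2754 (hexadecimal)
0x2754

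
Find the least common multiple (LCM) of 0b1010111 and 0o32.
Convert 0b1010111 (binary) → 64 + 16 + 4 + 2 + 1 = 87 (decimal)
Convert 0o32 (octal) → 3×8 + 2 = 26 (decimal)
Compute lcm(87, 26) = 2262
2262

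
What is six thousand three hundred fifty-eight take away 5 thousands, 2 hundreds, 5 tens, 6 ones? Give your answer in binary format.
Convert six thousand three hundred fifty-eight (English words) → 6×1000 + 3×100 + 58 = 6358 (decimal)
Convert 5 thousands, 2 hundreds, 5 tens, 6 ones (place-value notation) → 5×1000 + 2×100 + 5×10 + 6 = 5256 (decimal)
Compute 6358 - 5256 = 1102
Convert 1102 (decimal) → 1102 = 1024 + 64 + 8 + 4 + 2 → 0b10001001110 (binary)
0b10001001110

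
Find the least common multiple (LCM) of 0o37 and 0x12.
Convert 0o37 (octal) → 3×8 + 7 = 31 (decimal)
Convert 0x12 (hexadecimal) → 1×16 + 2 = 18 (decimal)
Compute lcm(31, 18) = 558
558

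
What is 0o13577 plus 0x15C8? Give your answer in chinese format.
Convert 0o13577 (octal) → 1×4096 + 3×512 + 5×64 + 7×8 + 7 = 6015 (decimal)
Convert 0x15C8 (hexadecimal) → 1×4096 + 5×256 + 12×16 + 8 = 5576 (decimal)
Compute 6015 + 5576 = 11591
Convert 11591 (decimal) → 11591 = 1×10000 + 1×1000 + 5×100 + 9×10 + 1 → 一万一千五百九十一 (Chinese numeral)
一万一千五百九十一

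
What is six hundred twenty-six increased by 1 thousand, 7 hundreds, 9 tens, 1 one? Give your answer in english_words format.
Convert six hundred twenty-six (English words) → 6×100 + 26 = 626 (decimal)
Convert 1 thousand, 7 hundreds, 9 tens, 1 one (place-value notation) → 1×1000 + 7×100 + 9×10 + 1 = 1791 (decimal)
Compute 626 + 1791 = 2417
Convert 2417 (decimal) → 2417 = 2×1000 + 4×100 + 17 → two thousand four hundred seventeen (English words)
two thousand four hundred seventeen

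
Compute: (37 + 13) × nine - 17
Convert nine (English words) → 9 (decimal)
Expression in decimal: (37 + 13) × 9 - 17
Parentheses first: 37 + 13 = 50
Multiply: 50 × 9 = 450
Subtract: 450 - 17 = 433
433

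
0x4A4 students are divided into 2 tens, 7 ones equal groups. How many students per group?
Convert 0x4A4 (hexadecimal) → 4×256 + 10×16 + 4 = 1188 (decimal)
Convert 2 tens, 7 ones (place-value notation) → 2×10 + 7 = 27 (decimal)
Compute 1188 ÷ 27 = 44
44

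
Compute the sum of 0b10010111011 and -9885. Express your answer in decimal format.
Convert 0b10010111011 (binary) → 1024 + 128 + 32 + 16 + 8 + 2 + 1 = 1211 (decimal)
Compute 1211 + -9885 = -8674
-8674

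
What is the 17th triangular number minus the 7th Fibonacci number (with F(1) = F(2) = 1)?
The 17th triangular number = 17×18/2 = 153
Convert the 7th Fibonacci number (with F(1) = F(2) = 1) (Fibonacci index) → 1, 1, 2, 3, 5, 8, 13 → 13 (decimal)
Compute 153 - 13 = 140
140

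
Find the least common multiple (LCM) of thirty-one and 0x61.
Convert thirty-one (English words) → 31 (decimal)
Convert 0x61 (hexadecimal) → 6×16 + 1 = 97 (decimal)
Compute lcm(31, 97) = 3007
3007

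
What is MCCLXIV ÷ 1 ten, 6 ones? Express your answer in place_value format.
Convert MCCLXIV (Roman numeral) → 1000 + 100 + 100 + 50 + 10 + 4 = 1264 (decimal)
Convert 1 ten, 6 ones (place-value notation) → 1×10 + 6 = 16 (decimal)
Compute 1264 ÷ 16 = 79
Convert 79 (decimal) → 79 = 7×10 + 9 → 7 tens, 9 ones (place-value notation)
7 tens, 9 ones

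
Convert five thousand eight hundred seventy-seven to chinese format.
Convert five thousand eight hundred seventy-seven (English words) → 5×1000 + 8×100 + 77 = 5877 (decimal)
Convert 5877 (decimal) → 5877 = 5×1000 + 8×100 + 7×10 + 7 → 五千八百七十七 (Chinese numeral)
五千八百七十七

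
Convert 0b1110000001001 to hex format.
Convert 0b1110000001001 (binary) → 4096 + 2048 + 1024 + 8 + 1 = 7177 (decimal)
Convert 7177 (decimal) → 7177 = 1×4096 + 12×256 + 9 → 0x1C09 (hexadecimal)
0x1C09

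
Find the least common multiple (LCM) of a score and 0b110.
Convert a score (colloquial) → 20 (decimal)
Convert 0b110 (binary) → 4 + 2 = 6 (decimal)
Compute lcm(20, 6) = 60
60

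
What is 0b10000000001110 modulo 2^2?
Convert 0b10000000001110 (binary) → 8192 + 8 + 4 + 2 = 8206 (decimal)
Convert 2^2 (power) → 4 (decimal)
Compute 8206 mod 4 = 2
2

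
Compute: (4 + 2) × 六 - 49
Convert 六 (Chinese numeral) → 6 (decimal)
Expression in decimal: (4 + 2) × 6 - 49
Parentheses first: 4 + 2 = 6
Multiply: 6 × 6 = 36
Subtract: 36 - 49 = -13
-13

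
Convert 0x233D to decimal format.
Convert 0x233D (hexadecimal) → 2×4096 + 3×256 + 3×16 + 13 = 9021 (decimal)
9021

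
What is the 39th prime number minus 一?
The 39th prime number = 167
Convert 一 (Chinese numeral) → 1 (decimal)
Compute 167 - 1 = 166
166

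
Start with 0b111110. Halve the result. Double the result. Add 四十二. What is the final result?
Convert 0b111110 (binary) → 32 + 16 + 8 + 4 + 2 = 62 (decimal)
Start: 62
62 ÷ 2 = 31
31 × 2 = 62
Convert 四十二 (Chinese numeral) → 4×10 + 2 = 42 (decimal)
62 + 42 = 104
104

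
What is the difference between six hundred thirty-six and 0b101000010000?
Convert six hundred thirty-six (English words) → 6×100 + 36 = 636 (decimal)
Convert 0b101000010000 (binary) → 2048 + 512 + 16 = 2576 (decimal)
Difference: |636 - 2576| = 1940
1940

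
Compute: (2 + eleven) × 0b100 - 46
Convert eleven (English words) → 11 (decimal)
Convert 0b100 (binary) → 4 (decimal)
Expression in decimal: (2 + 11) × 4 - 46
Parentheses first: 2 + 11 = 13
Multiply: 13 × 4 = 52
Subtract: 52 - 46 = 6
6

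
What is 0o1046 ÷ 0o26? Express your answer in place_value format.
Convert 0o1046 (octal) → 1×512 + 4×8 + 6 = 550 (decimal)
Convert 0o26 (octal) → 2×8 + 6 = 22 (decimal)
Compute 550 ÷ 22 = 25
Convert 25 (decimal) → 25 = 2×10 + 5 → 2 tens, 5 ones (place-value notation)
2 tens, 5 ones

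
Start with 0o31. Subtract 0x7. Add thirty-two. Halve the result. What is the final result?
Convert 0o31 (octal) → 3×8 + 1 = 25 (decimal)
Start: 25
Convert 0x7 (hexadecimal) → 7 (decimal)
25 - 7 = 18
Convert thirty-two (English words) → 32 (decimal)
18 + 32 = 50
50 ÷ 2 = 25
25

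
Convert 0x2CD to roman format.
Convert 0x2CD (hexadecimal) → 2×256 + 12×16 + 13 = 717 (decimal)
Convert 717 (decimal) → 717 = 500 + 100 + 100 + 10 + 5 + 1 + 1 → DCCXVII (Roman numeral)
DCCXVII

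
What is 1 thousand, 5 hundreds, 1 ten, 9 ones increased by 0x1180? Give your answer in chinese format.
Convert 1 thousand, 5 hundreds, 1 ten, 9 ones (place-value notation) → 1×1000 + 5×100 + 1×10 + 9 = 1519 (decimal)
Convert 0x1180 (hexadecimal) → 1×4096 + 1×256 + 8×16 = 4480 (decimal)
Compute 1519 + 4480 = 5999
Convert 5999 (decimal) → 5999 = 5×1000 + 9×100 + 9×10 + 9 → 五千九百九十九 (Chinese numeral)
五千九百九十九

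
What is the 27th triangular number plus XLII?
The 27th triangular number = 27×28/2 = 378
Convert XLII (Roman numeral) → 40 + 1 + 1 = 42 (decimal)
Compute 378 + 42 = 420
420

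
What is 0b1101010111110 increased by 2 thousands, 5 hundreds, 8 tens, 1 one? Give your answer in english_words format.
Convert 0b1101010111110 (binary) → 4096 + 2048 + 512 + 128 + 32 + 16 + 8 + 4 + 2 = 6846 (decimal)
Convert 2 thousands, 5 hundreds, 8 tens, 1 one (place-value notation) → 2×1000 + 5×100 + 8×10 + 1 = 2581 (decimal)
Compute 6846 + 2581 = 9427
Convert 9427 (decimal) → 9427 = 9×1000 + 4×100 + 27 → nine thousand four hundred twenty-seven (English words)
nine thousand four hundred twenty-seven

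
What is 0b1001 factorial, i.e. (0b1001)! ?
Convert 0b1001 (binary) → 8 + 1 = 9 (decimal)
Compute 9! = 362880
362880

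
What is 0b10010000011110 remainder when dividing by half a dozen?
Convert 0b10010000011110 (binary) → 8192 + 1024 + 16 + 8 + 4 + 2 = 9246 (decimal)
Convert half a dozen (colloquial) → 6 (decimal)
Compute 9246 mod 6 = 0
0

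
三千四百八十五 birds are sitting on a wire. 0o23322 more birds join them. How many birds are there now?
Convert 三千四百八十五 (Chinese numeral) → 3×1000 + 4×100 + 8×10 + 5 = 3485 (decimal)
Convert 0o23322 (octal) → 2×4096 + 3×512 + 3×64 + 2×8 + 2 = 9938 (decimal)
Compute 3485 + 9938 = 13423
13423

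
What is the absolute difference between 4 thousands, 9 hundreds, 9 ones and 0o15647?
Convert 4 thousands, 9 hundreds, 9 ones (place-value notation) → 4×1000 + 9×100 + 9 = 4909 (decimal)
Convert 0o15647 (octal) → 1×4096 + 5×512 + 6×64 + 4×8 + 7 = 7079 (decimal)
Compute |4909 - 7079| = 2170
2170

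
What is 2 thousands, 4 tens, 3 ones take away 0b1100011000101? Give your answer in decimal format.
Convert 2 thousands, 4 tens, 3 ones (place-value notation) → 2×1000 + 4×10 + 3 = 2043 (decimal)
Convert 0b1100011000101 (binary) → 4096 + 2048 + 128 + 64 + 4 + 1 = 6341 (decimal)
Compute 2043 - 6341 = -4298
-4298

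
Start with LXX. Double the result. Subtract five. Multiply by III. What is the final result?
Convert LXX (Roman numeral) → 50 + 10 + 10 = 70 (decimal)
Start: 70
70 × 2 = 140
Convert five (English words) → 5 (decimal)
140 - 5 = 135
Convert III (Roman numeral) → 1 + 1 + 1 = 3 (decimal)
135 × 3 = 405
405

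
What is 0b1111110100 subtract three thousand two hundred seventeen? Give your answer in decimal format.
Convert 0b1111110100 (binary) → 512 + 256 + 128 + 64 + 32 + 16 + 4 = 1012 (decimal)
Convert three thousand two hundred seventeen (English words) → 3×1000 + 2×100 + 17 = 3217 (decimal)
Compute 1012 - 3217 = -2205
-2205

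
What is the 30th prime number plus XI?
The 30th prime number = 113
Convert XI (Roman numeral) → 10 + 1 = 11 (decimal)
Compute 113 + 11 = 124
124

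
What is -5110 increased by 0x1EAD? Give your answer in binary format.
Convert 0x1EAD (hexadecimal) → 1×4096 + 14×256 + 10×16 + 13 = 7853 (decimal)
Compute -5110 + 7853 = 2743
Convert 2743 (decimal) → 2743 = 2048 + 512 + 128 + 32 + 16 + 4 + 2 + 1 → 0b101010110111 (binary)
0b101010110111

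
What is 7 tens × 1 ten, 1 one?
Convert 7 tens (place-value notation) → 7×10 = 70 (decimal)
Convert 1 ten, 1 one (place-value notation) → 1×10 + 1 = 11 (decimal)
Compute 70 × 11 = 770
770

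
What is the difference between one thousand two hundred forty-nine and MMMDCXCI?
Convert one thousand two hundred forty-nine (English words) → 1×1000 + 2×100 + 49 = 1249 (decimal)
Convert MMMDCXCI (Roman numeral) → 1000 + 1000 + 1000 + 500 + 100 + 90 + 1 = 3691 (decimal)
Difference: |1249 - 3691| = 2442
2442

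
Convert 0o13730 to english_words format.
Convert 0o13730 (octal) → 1×4096 + 3×512 + 7×64 + 3×8 = 6104 (decimal)
Convert 6104 (decimal) → 6104 = 6×1000 + 1×100 + 4 → six thousand one hundred four (English words)
six thousand one hundred four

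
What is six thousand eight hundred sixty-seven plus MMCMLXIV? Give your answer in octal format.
Convert six thousand eight hundred sixty-seven (English words) → 6×1000 + 8×100 + 67 = 6867 (decimal)
Convert MMCMLXIV (Roman numeral) → 1000 + 1000 + 900 + 50 + 10 + 4 = 2964 (decimal)
Compute 6867 + 2964 = 9831
Convert 9831 (decimal) → 9831 = 2×4096 + 3×512 + 1×64 + 4×8 + 7 → 0o23147 (octal)
0o23147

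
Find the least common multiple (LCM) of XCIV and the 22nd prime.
Convert XCIV (Roman numeral) → 90 + 4 = 94 (decimal)
Convert the 22nd prime (prime index) → 79 (decimal)
Compute lcm(94, 79) = 7426
7426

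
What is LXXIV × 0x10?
Convert LXXIV (Roman numeral) → 50 + 10 + 10 + 4 = 74 (decimal)
Convert 0x10 (hexadecimal) → 1×16 = 16 (decimal)
Compute 74 × 16 = 1184
1184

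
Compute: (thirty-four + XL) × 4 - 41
Convert thirty-four (English words) → 34 (decimal)
Convert XL (Roman numeral) → 40 (decimal)
Expression in decimal: (34 + 40) × 4 - 41
Parentheses first: 34 + 40 = 74
Multiply: 74 × 4 = 296
Subtract: 296 - 41 = 255
255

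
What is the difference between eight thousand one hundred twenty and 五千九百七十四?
Convert eight thousand one hundred twenty (English words) → 8×1000 + 1×100 + 20 = 8120 (decimal)
Convert 五千九百七十四 (Chinese numeral) → 5×1000 + 9×100 + 7×10 + 4 = 5974 (decimal)
Difference: |8120 - 5974| = 2146
2146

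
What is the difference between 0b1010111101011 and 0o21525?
Convert 0b1010111101011 (binary) → 4096 + 1024 + 256 + 128 + 64 + 32 + 8 + 2 + 1 = 5611 (decimal)
Convert 0o21525 (octal) → 2×4096 + 1×512 + 5×64 + 2×8 + 5 = 9045 (decimal)
Difference: |5611 - 9045| = 3434
3434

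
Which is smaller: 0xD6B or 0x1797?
Convert 0xD6B (hexadecimal) → 13×256 + 6×16 + 11 = 3435 (decimal)
Convert 0x1797 (hexadecimal) → 1×4096 + 7×256 + 9×16 + 7 = 6039 (decimal)
Compare 3435 vs 6039: smaller = 3435
3435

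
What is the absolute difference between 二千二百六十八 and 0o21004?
Convert 二千二百六十八 (Chinese numeral) → 2×1000 + 2×100 + 6×10 + 8 = 2268 (decimal)
Convert 0o21004 (octal) → 2×4096 + 1×512 + 4 = 8708 (decimal)
Compute |2268 - 8708| = 6440
6440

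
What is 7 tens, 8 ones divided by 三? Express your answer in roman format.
Convert 7 tens, 8 ones (place-value notation) → 7×10 + 8 = 78 (decimal)
Convert 三 (Chinese numeral) → 3 (decimal)
Compute 78 ÷ 3 = 26
Convert 26 (decimal) → 26 = 10 + 10 + 5 + 1 → XXVI (Roman numeral)
XXVI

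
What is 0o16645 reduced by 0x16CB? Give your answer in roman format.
Convert 0o16645 (octal) → 1×4096 + 6×512 + 6×64 + 4×8 + 5 = 7589 (decimal)
Convert 0x16CB (hexadecimal) → 1×4096 + 6×256 + 12×16 + 11 = 5835 (decimal)
Compute 7589 - 5835 = 1754
Convert 1754 (decimal) → 1754 = 1000 + 500 + 100 + 100 + 50 + 4 → MDCCLIV (Roman numeral)
MDCCLIV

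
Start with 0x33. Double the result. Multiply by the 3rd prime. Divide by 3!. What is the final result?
Convert 0x33 (hexadecimal) → 3×16 + 3 = 51 (decimal)
Start: 51
51 × 2 = 102
Convert the 3rd prime (prime index) → 5 (decimal)
102 × 5 = 510
Convert 3! (factorial) → 6 (decimal)
510 ÷ 6 = 85
85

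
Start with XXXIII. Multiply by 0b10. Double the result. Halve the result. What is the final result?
Convert XXXIII (Roman numeral) → 10 + 10 + 10 + 1 + 1 + 1 = 33 (decimal)
Start: 33
Convert 0b10 (binary) → 2 (decimal)
33 × 2 = 66
66 × 2 = 132
132 ÷ 2 = 66
66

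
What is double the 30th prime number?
The 30th prime number = 113
Compute 113 × 2 = 226
226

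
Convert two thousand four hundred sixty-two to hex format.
Convert two thousand four hundred sixty-two (English words) → 2×1000 + 4×100 + 62 = 2462 (decimal)
Convert 2462 (decimal) → 2462 = 9×256 + 9×16 + 14 → 0x99E (hexadecimal)
0x99E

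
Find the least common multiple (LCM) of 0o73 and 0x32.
Convert 0o73 (octal) → 7×8 + 3 = 59 (decimal)
Convert 0x32 (hexadecimal) → 3×16 + 2 = 50 (decimal)
Compute lcm(59, 50) = 2950
2950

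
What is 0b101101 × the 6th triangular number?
Convert 0b101101 (binary) → 32 + 8 + 4 + 1 = 45 (decimal)
Convert the 6th triangular number (triangular index) → 6×7/2 = 21 (decimal)
Compute 45 × 21 = 945
945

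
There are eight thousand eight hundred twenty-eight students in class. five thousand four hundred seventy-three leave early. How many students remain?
Convert eight thousand eight hundred twenty-eight (English words) → 8×1000 + 8×100 + 28 = 8828 (decimal)
Convert five thousand four hundred seventy-three (English words) → 5×1000 + 4×100 + 73 = 5473 (decimal)
Compute 8828 - 5473 = 3355
3355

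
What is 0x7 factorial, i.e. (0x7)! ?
Convert 0x7 (hexadecimal) → 7 (decimal)
Compute 7! = 5040
5040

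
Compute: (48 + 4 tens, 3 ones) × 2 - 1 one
Convert 4 tens, 3 ones (place-value notation) → 4×10 + 3 = 43 (decimal)
Convert 1 one (place-value notation) → 1 (decimal)
Expression in decimal: (48 + 43) × 2 - 1
Parentheses first: 48 + 43 = 91
Multiply: 91 × 2 = 182
Subtract: 182 - 1 = 181
181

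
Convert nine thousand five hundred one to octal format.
Convert nine thousand five hundred one (English words) → 9×1000 + 5×100 + 1 = 9501 (decimal)
Convert 9501 (decimal) → 9501 = 2×4096 + 2×512 + 4×64 + 3×8 + 5 → 0o22435 (octal)
0o22435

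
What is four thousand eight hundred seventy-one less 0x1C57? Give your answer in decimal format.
Convert four thousand eight hundred seventy-one (English words) → 4×1000 + 8×100 + 71 = 4871 (decimal)
Convert 0x1C57 (hexadecimal) → 1×4096 + 12×256 + 5×16 + 7 = 7255 (decimal)
Compute 4871 - 7255 = -2384
-2384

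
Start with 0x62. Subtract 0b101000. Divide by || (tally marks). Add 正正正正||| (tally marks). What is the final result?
Convert 0x62 (hexadecimal) → 6×16 + 2 = 98 (decimal)
Start: 98
Convert 0b101000 (binary) → 32 + 8 = 40 (decimal)
98 - 40 = 58
Convert || (tally marks) → 2 (decimal)
58 ÷ 2 = 29
Convert 正正正正||| (tally marks) → 5 + 5 + 5 + 5 + 3 = 23 (decimal)
29 + 23 = 52
52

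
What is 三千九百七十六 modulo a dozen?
Convert 三千九百七十六 (Chinese numeral) → 3×1000 + 9×100 + 7×10 + 6 = 3976 (decimal)
Convert a dozen (colloquial) → 12 (decimal)
Compute 3976 mod 12 = 4
4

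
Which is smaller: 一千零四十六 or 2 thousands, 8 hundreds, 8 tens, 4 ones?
Convert 一千零四十六 (Chinese numeral) → 1×1000 + 4×10 + 6 = 1046 (decimal)
Convert 2 thousands, 8 hundreds, 8 tens, 4 ones (place-value notation) → 2×1000 + 8×100 + 8×10 + 4 = 2884 (decimal)
Compare 1046 vs 2884: smaller = 1046
1046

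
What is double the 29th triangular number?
The 29th triangular number = 29×30/2 = 435
Compute 435 × 2 = 870
870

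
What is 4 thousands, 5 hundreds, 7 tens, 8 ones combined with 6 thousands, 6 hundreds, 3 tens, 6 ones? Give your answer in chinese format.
Convert 4 thousands, 5 hundreds, 7 tens, 8 ones (place-value notation) → 4×1000 + 5×100 + 7×10 + 8 = 4578 (decimal)
Convert 6 thousands, 6 hundreds, 3 tens, 6 ones (place-value notation) → 6×1000 + 6×100 + 3×10 + 6 = 6636 (decimal)
Compute 4578 + 6636 = 11214
Convert 11214 (decimal) → 11214 = 1×10000 + 1×1000 + 2×100 + 1×10 + 4 → 一万一千二百一十四 (Chinese numeral)
一万一千二百一十四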